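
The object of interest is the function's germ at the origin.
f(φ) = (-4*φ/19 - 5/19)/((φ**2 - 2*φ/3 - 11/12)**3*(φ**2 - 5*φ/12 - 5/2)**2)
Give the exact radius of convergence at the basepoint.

Denominator factor (φ**2 - 2*φ/3 - 11/12)^3: discriminant 37/9, real irrational roots 1/3 + (1/6)*sqrt(37) and 1/3 - (1/6)*sqrt(37); poles of order 3, moduli 1/3 + (1/6)*sqrt(37) and -1/3 + (1/6)*sqrt(37).
Denominator factor (φ**2 - 5*φ/12 - 5/2)^2: discriminant 1465/144, real irrational roots 5/24 + (1/24)*sqrt(1465) and 5/24 - (1/24)*sqrt(1465); poles of order 2, moduli 5/24 + (1/24)*sqrt(1465) and -5/24 + (1/24)*sqrt(1465).
The radius of convergence is the smallest modulus among the singular points: -1/3 + (1/6)*sqrt(37).

The radius of convergence is -1/3 + (1/6)*sqrt(37).


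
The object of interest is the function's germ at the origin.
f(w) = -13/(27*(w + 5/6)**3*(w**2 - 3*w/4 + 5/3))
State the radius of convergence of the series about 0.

The radius of convergence is 5/6.

Denominator factor (w + 5/6)^3: pole of order 3 at -5/6, modulus 5/6.
Denominator factor (w**2 - 3*w/4 + 5/3): discriminant -293/48, complex-conjugate roots (3/8) + ((1/24)*sqrt(879))*i and (3/8) - ((1/24)*sqrt(879))*i; poles of order 1, moduli (1/3)*sqrt(15) and (1/3)*sqrt(15).
The radius of convergence is the smallest modulus among the singular points: 5/6.


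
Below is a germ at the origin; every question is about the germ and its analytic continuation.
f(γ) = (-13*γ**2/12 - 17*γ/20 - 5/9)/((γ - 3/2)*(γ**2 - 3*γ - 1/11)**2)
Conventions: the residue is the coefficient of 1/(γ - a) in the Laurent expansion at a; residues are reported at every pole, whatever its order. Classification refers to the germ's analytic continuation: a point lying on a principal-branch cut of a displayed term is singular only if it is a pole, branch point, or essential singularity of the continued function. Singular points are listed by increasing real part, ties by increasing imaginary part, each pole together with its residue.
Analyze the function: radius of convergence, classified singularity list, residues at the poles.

Radius of convergence at 0: -3/2 + (1/22)*sqrt(1133).
At 3/2 - (1/22)*sqrt(1133): a pole of order 2; residue 371833/954810 - (451/53045)*sqrt(1133).
At 3/2: a pole of order 1; residue -371833/477405.
At 3/2 + (1/22)*sqrt(1133): a pole of order 2; residue 371833/954810 + (451/53045)*sqrt(1133).

Denominator factor (γ - 3/2): pole of order 1 at 3/2, modulus 3/2.
Denominator factor (γ**2 - 3*γ - 1/11)^2: discriminant 103/11, real irrational roots 3/2 + (1/22)*sqrt(1133) and 3/2 - (1/22)*sqrt(1133); poles of order 2, moduli 3/2 + (1/22)*sqrt(1133) and -3/2 + (1/22)*sqrt(1133).
The radius of convergence is the smallest modulus among the singular points: -3/2 + (1/22)*sqrt(1133).
The factor γ**2 - 3*γ - 1/11 splits as (γ - a)(γ - a') with a = 3/2 - (1/22)*sqrt(1133), a' = 3/2 + (1/22)*sqrt(1133). At the order-2 pole a set g(γ) = (γ - a)^2*f(γ) = [(-13*γ**2/12 - 17*γ/20 - 5/9)/(γ - 3/2)] / (γ - a')^2.
Order-2 pole: residue = g'(a); g'(3/2 - (1/22)*sqrt(1133)) = 371833/954810 - (451/53045)*sqrt(1133), so the residue is 371833/954810 - (451/53045)*sqrt(1133).
At the order-1 pole 3/2 set g(γ) = (γ - (3/2))*f(γ) = (-13*γ**2/12 - 17*γ/20 - 5/9)/(γ**2 - 3*γ - 1/11)**2.
Simple pole: residue = g(a) at a = 3/2, which is -371833/477405.
The factor γ**2 - 3*γ - 1/11 splits as (γ - a)(γ - a') with a = 3/2 + (1/22)*sqrt(1133), a' = 3/2 - (1/22)*sqrt(1133). At the order-2 pole a set g(γ) = (γ - a)^2*f(γ) = [(-13*γ**2/12 - 17*γ/20 - 5/9)/(γ - 3/2)] / (γ - a')^2.
Order-2 pole: residue = g'(a); g'(3/2 + (1/22)*sqrt(1133)) = 371833/954810 + (451/53045)*sqrt(1133), so the residue is 371833/954810 + (451/53045)*sqrt(1133).
List the singular points by increasing real part (a conjugate pair: the negative imaginary part first).


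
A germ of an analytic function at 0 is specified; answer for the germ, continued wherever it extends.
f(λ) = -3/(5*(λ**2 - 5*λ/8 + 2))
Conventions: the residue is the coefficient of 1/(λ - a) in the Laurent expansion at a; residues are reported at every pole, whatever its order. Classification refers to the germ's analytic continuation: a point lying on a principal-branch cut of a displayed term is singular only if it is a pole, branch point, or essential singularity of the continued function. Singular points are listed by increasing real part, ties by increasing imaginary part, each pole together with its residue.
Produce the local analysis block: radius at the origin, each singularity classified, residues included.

Denominator factor (λ**2 - 5*λ/8 + 2): discriminant -487/64, complex-conjugate roots (5/16) + ((1/16)*sqrt(487))*i and (5/16) - ((1/16)*sqrt(487))*i; poles of order 1, moduli sqrt(2) and sqrt(2).
The radius of convergence is the smallest modulus among the singular points: sqrt(2).
The factor λ**2 - 5*λ/8 + 2 splits as (λ - a)(λ - a') with a = (5/16) - ((1/16)*sqrt(487))*i, a' = (5/16) + ((1/16)*sqrt(487))*i. At the order-1 pole a set g(λ) = (λ - a)*f(λ) = [-3/5] / (λ - a').
Simple pole: residue = g(a) at a = (5/16) - ((1/16)*sqrt(487))*i, which is -((24/2435)*sqrt(487))*i.
The factor λ**2 - 5*λ/8 + 2 splits as (λ - a)(λ - a') with a = (5/16) + ((1/16)*sqrt(487))*i, a' = (5/16) - ((1/16)*sqrt(487))*i. At the order-1 pole a set g(λ) = (λ - a)*f(λ) = [-3/5] / (λ - a').
Simple pole: residue = g(a) at a = (5/16) + ((1/16)*sqrt(487))*i, which is ((24/2435)*sqrt(487))*i.
List the singular points by increasing real part (a conjugate pair: the negative imaginary part first).

Radius of convergence at 0: sqrt(2).
At (5/16) - ((1/16)*sqrt(487))*i: a pole of order 1; residue -((24/2435)*sqrt(487))*i.
At (5/16) + ((1/16)*sqrt(487))*i: a pole of order 1; residue ((24/2435)*sqrt(487))*i.


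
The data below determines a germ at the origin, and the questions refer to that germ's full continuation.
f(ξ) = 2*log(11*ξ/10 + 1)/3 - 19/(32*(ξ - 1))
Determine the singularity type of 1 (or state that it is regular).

The point is a pole of order 1.

The denominator factor ξ - 1 vanishes at 1 and appears to the power 1; the numerator there equals -19/32, nonzero, and no other factor vanishes.
The branch terms are analytic at this point.
Hence a pole whose order is the multiplicity, 1.


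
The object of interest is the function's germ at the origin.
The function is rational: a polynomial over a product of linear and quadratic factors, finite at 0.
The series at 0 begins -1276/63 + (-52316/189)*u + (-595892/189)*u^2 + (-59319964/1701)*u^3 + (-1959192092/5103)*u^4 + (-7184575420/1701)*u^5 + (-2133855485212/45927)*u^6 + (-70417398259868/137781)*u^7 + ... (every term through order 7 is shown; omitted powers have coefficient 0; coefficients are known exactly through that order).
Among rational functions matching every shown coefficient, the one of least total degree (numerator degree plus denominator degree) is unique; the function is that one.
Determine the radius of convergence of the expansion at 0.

The radius of convergence is 1/11.

No rational of total degree below 3 reproduces all 8 coefficients; solving the [0/3] Pade equations on them gives f(u) = 29/(28*(u - 3/4)**2*(u - 1/11)), whose expansion matches every shown term.
Denominator factor (u - 3/4)^2: pole of order 2 at 3/4, modulus 3/4.
Denominator factor (u - 1/11): pole of order 1 at 1/11, modulus 1/11.
The radius of convergence is the smallest modulus among the singular points: 1/11.


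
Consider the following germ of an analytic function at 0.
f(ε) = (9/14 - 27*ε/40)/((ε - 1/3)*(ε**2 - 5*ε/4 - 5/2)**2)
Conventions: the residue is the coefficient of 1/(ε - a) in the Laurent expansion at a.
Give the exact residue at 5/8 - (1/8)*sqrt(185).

The factor ε**2 - 5*ε/4 - 5/2 splits as (ε - a)(ε - a') with a = 5/8 - (1/8)*sqrt(185), a' = 5/8 + (1/8)*sqrt(185). At the order-2 pole a set g(ε) = (ε - a)^2*f(ε) = [(9/14 - 27*ε/40)/(ε - 1/3)] / (ε - a')^2.
Order-2 pole: residue = g'(a); g'(5/8 - (1/8)*sqrt(185)) = -9477/357035 - (1054971/349129225)*sqrt(185), so the residue is -9477/357035 - (1054971/349129225)*sqrt(185).

The residue is -9477/357035 - (1054971/349129225)*sqrt(185).


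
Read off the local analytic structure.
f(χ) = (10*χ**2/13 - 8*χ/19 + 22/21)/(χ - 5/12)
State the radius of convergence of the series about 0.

The radius of convergence is 5/12.

Denominator factor (χ - 5/12): pole of order 1 at 5/12, modulus 5/12.
The radius of convergence is the smallest modulus among the singular points: 5/12.


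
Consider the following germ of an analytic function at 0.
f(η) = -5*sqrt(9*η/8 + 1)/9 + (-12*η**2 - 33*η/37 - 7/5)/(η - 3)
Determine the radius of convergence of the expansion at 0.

The radius of convergence is 8/9.

Denominator factor (η - 3): pole of order 1 at 3, modulus 3.
Branch term (-5/9)*sqrt(1 - η/(-8/9)): its argument vanishes at η = -8/9, a square-root branch point, modulus 8/9.
The radius of convergence is the smallest modulus among the singular points: 8/9.


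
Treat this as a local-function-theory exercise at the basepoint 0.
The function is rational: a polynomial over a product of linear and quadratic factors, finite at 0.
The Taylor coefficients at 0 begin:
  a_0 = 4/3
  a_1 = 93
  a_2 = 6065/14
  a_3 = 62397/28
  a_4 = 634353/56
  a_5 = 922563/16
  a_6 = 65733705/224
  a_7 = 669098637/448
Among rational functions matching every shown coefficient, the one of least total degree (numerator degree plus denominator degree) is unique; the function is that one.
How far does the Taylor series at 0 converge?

The radius of convergence is -3/4 + (1/12)*sqrt(129).

No rational of total degree below 4 reproduces all 8 coefficients; solving the [2/2] Pade equations on them gives f(h) = (-25*h**2/7 - 29*h - 4/9)/(h**2 + 3*h/2 - 1/3), whose expansion matches every shown term.
Denominator factor (h**2 + 3*h/2 - 1/3): discriminant 43/12, real irrational roots -3/4 + (1/12)*sqrt(129) and -3/4 - (1/12)*sqrt(129); poles of order 1, moduli -3/4 + (1/12)*sqrt(129) and 3/4 + (1/12)*sqrt(129).
The radius of convergence is the smallest modulus among the singular points: -3/4 + (1/12)*sqrt(129).


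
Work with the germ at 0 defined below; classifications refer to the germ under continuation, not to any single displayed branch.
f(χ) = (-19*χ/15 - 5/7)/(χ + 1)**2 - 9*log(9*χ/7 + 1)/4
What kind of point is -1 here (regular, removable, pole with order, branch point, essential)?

The point is a pole of order 2.

The denominator factor χ + 1 vanishes at -1 and appears to the power 2; the numerator there equals 58/105, nonzero, and no other factor vanishes.
The branch terms are analytic at this point.
Hence a pole whose order is the multiplicity, 2.


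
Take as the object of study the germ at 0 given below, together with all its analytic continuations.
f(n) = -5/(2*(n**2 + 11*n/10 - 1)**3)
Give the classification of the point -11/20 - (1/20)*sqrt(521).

The denominator factor n**2 + 11*n/10 - 1 vanishes at -11/20 - (1/20)*sqrt(521) and appears to the power 3; the numerator there equals -5/2, nonzero, and no other factor vanishes.
Hence a pole whose order is the multiplicity, 3.

The point is a pole of order 3.


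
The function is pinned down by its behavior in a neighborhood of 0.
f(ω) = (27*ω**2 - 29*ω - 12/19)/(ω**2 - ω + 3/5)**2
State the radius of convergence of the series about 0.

Denominator factor (ω**2 - ω + 3/5)^2: discriminant -7/5, complex-conjugate roots (1/2) + ((1/10)*sqrt(35))*i and (1/2) - ((1/10)*sqrt(35))*i; poles of order 2, moduli (1/5)*sqrt(15) and (1/5)*sqrt(15).
The radius of convergence is the smallest modulus among the singular points: (1/5)*sqrt(15).

The radius of convergence is (1/5)*sqrt(15).


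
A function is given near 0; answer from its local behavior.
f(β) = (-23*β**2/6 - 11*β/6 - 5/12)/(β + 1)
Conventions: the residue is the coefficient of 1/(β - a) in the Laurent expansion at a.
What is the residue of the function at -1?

The residue is -29/12.

At the order-1 pole -1 set g(β) = (β - (-1))*f(β) = -23*β**2/6 - 11*β/6 - 5/12.
Simple pole: residue = g(a) at a = -1, which is -29/12.


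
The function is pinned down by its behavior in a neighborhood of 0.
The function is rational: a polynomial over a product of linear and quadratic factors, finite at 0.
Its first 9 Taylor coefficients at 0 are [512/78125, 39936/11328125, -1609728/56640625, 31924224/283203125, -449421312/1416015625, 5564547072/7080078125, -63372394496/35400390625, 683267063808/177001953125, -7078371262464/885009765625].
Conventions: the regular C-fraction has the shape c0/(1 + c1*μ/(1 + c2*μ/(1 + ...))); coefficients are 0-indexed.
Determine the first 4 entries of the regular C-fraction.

The regular C-fraction coefficients are [512/78125, -78/145, 3242/377, -404492/105365].

Taylor coefficients (read off): a_0 = 512/78125, a_1 = 39936/11328125, a_2 = -1609728/56640625, a_3 = 31924224/283203125.
c0 = a_0 = 512/78125. Peel one level at a time: if S = 1 + c*μ/S' with S'(0) = 1, then c is the μ-coefficient of S and S' = c*μ/(S - 1).
S_1 = c0/f = 1 + (-78/145)*μ + (19452/4205)*μ^2 + ...; c1 = -78/145.
S_2 = c1*μ/(S_1 - 1) = 1 + (3242/377)*μ + (27896/845)*μ^2 + ...; c2 = 3242/377.
S_3 = c2*μ/(S_2 - 1) = 1 + (-404492/105365)*μ + ...; c3 = -404492/105365.


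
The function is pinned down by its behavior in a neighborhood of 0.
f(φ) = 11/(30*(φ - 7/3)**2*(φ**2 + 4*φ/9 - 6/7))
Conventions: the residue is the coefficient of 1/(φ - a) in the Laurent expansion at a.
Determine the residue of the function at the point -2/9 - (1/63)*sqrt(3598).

The factor φ**2 + 4*φ/9 - 6/7 splits as (φ - a)(φ - a') with a = -2/9 - (1/63)*sqrt(3598), a' = -2/9 + (1/63)*sqrt(3598). At the order-1 pole a set g(φ) = (φ - a)*f(φ) = [11/(30*(φ - 7/3)**2)] / (φ - a').
Simple pole: residue = g(a) at a = -2/9 - (1/63)*sqrt(3598), which is 334719/11299690 - (8767143/11616081320)*sqrt(3598).

The residue is 334719/11299690 - (8767143/11616081320)*sqrt(3598).


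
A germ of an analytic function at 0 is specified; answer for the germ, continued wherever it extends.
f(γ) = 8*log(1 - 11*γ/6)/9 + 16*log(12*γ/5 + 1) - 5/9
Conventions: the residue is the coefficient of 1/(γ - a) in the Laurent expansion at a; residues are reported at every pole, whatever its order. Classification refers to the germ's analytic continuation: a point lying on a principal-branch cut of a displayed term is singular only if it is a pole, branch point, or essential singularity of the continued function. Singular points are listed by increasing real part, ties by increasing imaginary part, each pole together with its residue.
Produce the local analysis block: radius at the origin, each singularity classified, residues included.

Branch term (16)*log(1 - γ/(-5/12)): its argument vanishes at γ = -5/12, a logarithmic branch point, modulus 5/12.
Branch term (8/9)*log(1 - γ/(6/11)): its argument vanishes at γ = 6/11, a logarithmic branch point, modulus 6/11.
The radius of convergence is the smallest modulus among the singular points: 5/12.
List the singular points by increasing real part (a conjugate pair: the negative imaginary part first).

Radius of convergence at 0: 5/12.
At -5/12: a logarithmic branch point.
At 6/11: a logarithmic branch point.


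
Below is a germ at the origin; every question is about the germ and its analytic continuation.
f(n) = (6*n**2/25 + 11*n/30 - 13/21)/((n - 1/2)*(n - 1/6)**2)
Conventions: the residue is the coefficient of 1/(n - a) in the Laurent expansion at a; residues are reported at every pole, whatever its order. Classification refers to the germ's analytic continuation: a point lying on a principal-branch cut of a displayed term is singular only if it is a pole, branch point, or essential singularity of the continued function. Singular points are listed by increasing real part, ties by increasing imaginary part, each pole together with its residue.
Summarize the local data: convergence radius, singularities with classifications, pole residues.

Denominator factor (n - 1/2): pole of order 1 at 1/2, modulus 1/2.
Denominator factor (n - 1/6)^2: pole of order 2 at 1/6, modulus 1/6.
The radius of convergence is the smallest modulus among the singular points: 1/6.
At the order-2 pole 1/6 set g(n) = (n - (1/6))^2*f(n) = (6*n**2/25 + 11*n/30 - 13/21)/(n - 1/2).
Order-2 pole: residue = g'(a); g'(1/6) = 507/140, so the residue is 507/140.
At the order-1 pole 1/2 set g(n) = (n - (1/2))*f(n) = (6*n**2/25 + 11*n/30 - 13/21)/(n - 1/6)**2.
Simple pole: residue = g(a) at a = 1/2, which is -2367/700.
List the singular points by increasing real part (a conjugate pair: the negative imaginary part first).

Radius of convergence at 0: 1/6.
At 1/6: a pole of order 2; residue 507/140.
At 1/2: a pole of order 1; residue -2367/700.


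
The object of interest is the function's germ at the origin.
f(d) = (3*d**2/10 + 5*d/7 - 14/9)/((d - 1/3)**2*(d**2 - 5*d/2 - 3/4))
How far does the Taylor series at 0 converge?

Denominator factor (d - 1/3)^2: pole of order 2 at 1/3, modulus 1/3.
Denominator factor (d**2 - 5*d/2 - 3/4): discriminant 37/4, real irrational roots 5/4 + (1/4)*sqrt(37) and 5/4 - (1/4)*sqrt(37); poles of order 1, moduli 5/4 + (1/4)*sqrt(37) and -5/4 + (1/4)*sqrt(37).
The radius of convergence is the smallest modulus among the singular points: -5/4 + (1/4)*sqrt(37).

The radius of convergence is -5/4 + (1/4)*sqrt(37).


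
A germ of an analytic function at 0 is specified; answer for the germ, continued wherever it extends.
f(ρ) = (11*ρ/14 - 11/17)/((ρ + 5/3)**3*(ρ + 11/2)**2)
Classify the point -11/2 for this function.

The point is a pole of order 2.

The denominator factor ρ + 11/2 vanishes at -11/2 and appears to the power 2; the numerator there equals -2365/476, nonzero, and no other factor vanishes.
Hence a pole whose order is the multiplicity, 2.


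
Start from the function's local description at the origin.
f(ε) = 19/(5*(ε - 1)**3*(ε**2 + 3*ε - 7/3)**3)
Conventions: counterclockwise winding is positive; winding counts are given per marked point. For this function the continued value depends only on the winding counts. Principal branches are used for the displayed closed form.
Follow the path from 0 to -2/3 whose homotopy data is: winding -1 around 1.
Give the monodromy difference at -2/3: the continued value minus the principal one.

Continued minus principal equals 0.

The function is rational, hence single-valued: continuing it around any pole returns the same value, so the difference is 0.


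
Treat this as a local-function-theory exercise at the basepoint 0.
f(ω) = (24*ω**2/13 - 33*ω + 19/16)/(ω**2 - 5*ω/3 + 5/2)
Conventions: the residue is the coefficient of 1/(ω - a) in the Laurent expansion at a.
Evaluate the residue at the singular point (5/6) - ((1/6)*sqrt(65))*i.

The residue is (-389/26) - ((17699/13520)*sqrt(65))*i.

The factor ω**2 - 5*ω/3 + 5/2 splits as (ω - a)(ω - a') with a = (5/6) - ((1/6)*sqrt(65))*i, a' = (5/6) + ((1/6)*sqrt(65))*i. At the order-1 pole a set g(ω) = (ω - a)*f(ω) = [24*ω**2/13 - 33*ω + 19/16] / (ω - a').
Simple pole: residue = g(a) at a = (5/6) - ((1/6)*sqrt(65))*i, which is (-389/26) - ((17699/13520)*sqrt(65))*i.


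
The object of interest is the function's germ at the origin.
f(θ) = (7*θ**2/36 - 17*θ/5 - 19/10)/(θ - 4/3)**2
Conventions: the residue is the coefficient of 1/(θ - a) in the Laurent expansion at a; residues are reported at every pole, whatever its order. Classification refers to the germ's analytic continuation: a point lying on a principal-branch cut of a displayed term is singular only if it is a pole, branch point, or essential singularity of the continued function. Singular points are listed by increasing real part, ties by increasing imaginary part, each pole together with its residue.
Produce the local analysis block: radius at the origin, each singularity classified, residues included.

Denominator factor (θ - 4/3)^2: pole of order 2 at 4/3, modulus 4/3.
The radius of convergence is the smallest modulus among the singular points: 4/3.
At the order-2 pole 4/3 set g(θ) = (θ - (4/3))^2*f(θ) = 7*θ**2/36 - 17*θ/5 - 19/10.
Order-2 pole: residue = g'(a); g'(4/3) = -389/135, so the residue is -389/135.

Radius of convergence at 0: 4/3.
At 4/3: a pole of order 2; residue -389/135.


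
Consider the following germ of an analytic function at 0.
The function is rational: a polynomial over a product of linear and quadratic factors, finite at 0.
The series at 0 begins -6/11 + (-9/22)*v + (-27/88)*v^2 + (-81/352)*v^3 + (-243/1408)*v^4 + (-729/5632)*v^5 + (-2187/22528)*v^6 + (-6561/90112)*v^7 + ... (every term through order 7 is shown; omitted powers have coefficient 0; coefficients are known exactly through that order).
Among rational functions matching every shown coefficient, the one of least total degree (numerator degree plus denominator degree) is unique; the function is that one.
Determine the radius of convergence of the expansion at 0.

No rational of total degree below 1 reproduces all 8 coefficients; solving the [0/1] Pade equations on them gives f(v) = 8/(11*(v - 4/3)), whose expansion matches every shown term.
Denominator factor (v - 4/3): pole of order 1 at 4/3, modulus 4/3.
The radius of convergence is the smallest modulus among the singular points: 4/3.

The radius of convergence is 4/3.


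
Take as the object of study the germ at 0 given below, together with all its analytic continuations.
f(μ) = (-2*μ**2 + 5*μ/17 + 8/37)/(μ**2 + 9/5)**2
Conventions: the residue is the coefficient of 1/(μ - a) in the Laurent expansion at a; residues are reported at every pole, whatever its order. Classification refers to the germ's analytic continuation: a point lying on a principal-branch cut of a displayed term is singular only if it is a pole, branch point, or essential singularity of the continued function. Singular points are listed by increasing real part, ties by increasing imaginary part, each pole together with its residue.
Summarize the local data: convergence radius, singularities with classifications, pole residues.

Radius of convergence at 0: (3/5)*sqrt(5).
At -((3/5)*sqrt(5))*i: a pole of order 2; residue -((313/1998)*sqrt(5))*i.
At ((3/5)*sqrt(5))*i: a pole of order 2; residue ((313/1998)*sqrt(5))*i.

Denominator factor (μ**2 + 9/5)^2: discriminant -36/5, complex-conjugate roots ((3/5)*sqrt(5))*i and -((3/5)*sqrt(5))*i; poles of order 2, moduli (3/5)*sqrt(5) and (3/5)*sqrt(5).
The radius of convergence is the smallest modulus among the singular points: (3/5)*sqrt(5).
The factor μ**2 + 9/5 splits as (μ - a)(μ - a') with a = -((3/5)*sqrt(5))*i, a' = ((3/5)*sqrt(5))*i. At the order-2 pole a set g(μ) = (μ - a)^2*f(μ) = [-2*μ**2 + 5*μ/17 + 8/37] / (μ - a')^2.
Order-2 pole: residue = g'(a); g'(-((3/5)*sqrt(5))*i) = -((313/1998)*sqrt(5))*i, so the residue is -((313/1998)*sqrt(5))*i.
The factor μ**2 + 9/5 splits as (μ - a)(μ - a') with a = ((3/5)*sqrt(5))*i, a' = -((3/5)*sqrt(5))*i. At the order-2 pole a set g(μ) = (μ - a)^2*f(μ) = [-2*μ**2 + 5*μ/17 + 8/37] / (μ - a')^2.
Order-2 pole: residue = g'(a); g'(((3/5)*sqrt(5))*i) = ((313/1998)*sqrt(5))*i, so the residue is ((313/1998)*sqrt(5))*i.
List the singular points by increasing real part (a conjugate pair: the negative imaginary part first).


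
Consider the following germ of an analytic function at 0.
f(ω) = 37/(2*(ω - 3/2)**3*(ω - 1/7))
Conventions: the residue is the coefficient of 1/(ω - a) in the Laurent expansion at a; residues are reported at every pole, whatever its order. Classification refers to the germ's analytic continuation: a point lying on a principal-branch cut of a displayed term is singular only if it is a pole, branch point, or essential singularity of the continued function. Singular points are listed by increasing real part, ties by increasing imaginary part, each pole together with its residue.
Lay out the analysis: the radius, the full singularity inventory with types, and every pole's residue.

Radius of convergence at 0: 1/7.
At 1/7: a pole of order 1; residue -50764/6859.
At 3/2: a pole of order 3; residue 50764/6859.

Denominator factor (ω - 3/2)^3: pole of order 3 at 3/2, modulus 3/2.
Denominator factor (ω - 1/7): pole of order 1 at 1/7, modulus 1/7.
The radius of convergence is the smallest modulus among the singular points: 1/7.
At the order-1 pole 1/7 set g(ω) = (ω - (1/7))*f(ω) = 37/(2*(ω - 3/2)**3).
Simple pole: residue = g(a) at a = 1/7, which is -50764/6859.
At the order-3 pole 3/2 set g(ω) = (ω - (3/2))^3*f(ω) = 37/(2*(ω - 1/7)).
Order-3 pole: residue = g''(a)/2; g''(3/2) = 101528/6859, so the residue is 50764/6859.
List the singular points by increasing real part (a conjugate pair: the negative imaginary part first).


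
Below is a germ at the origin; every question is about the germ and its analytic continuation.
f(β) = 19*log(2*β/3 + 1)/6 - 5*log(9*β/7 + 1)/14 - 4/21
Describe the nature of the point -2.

There is no denominator, hence no pole anywhere.
Branch term log(1 - β/(-3/2)): argument at -2 is -1/3, nonzero, so -2 is not its branch point (a point on a principal cut is still regular for the continued germ).
Branch term log(1 - β/(-7/9)): argument at -2 is -11/7, nonzero, so -2 is not its branch point (a point on a principal cut is still regular for the continued germ).
So the germ continues analytically to -2.

The point is a regular point.


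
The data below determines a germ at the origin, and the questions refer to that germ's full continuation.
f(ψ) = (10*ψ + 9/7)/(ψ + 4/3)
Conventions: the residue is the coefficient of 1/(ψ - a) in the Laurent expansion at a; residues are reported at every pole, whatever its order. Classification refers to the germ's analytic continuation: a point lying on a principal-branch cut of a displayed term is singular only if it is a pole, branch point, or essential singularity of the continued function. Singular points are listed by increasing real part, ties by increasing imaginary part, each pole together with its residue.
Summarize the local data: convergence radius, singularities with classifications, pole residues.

Denominator factor (ψ + 4/3): pole of order 1 at -4/3, modulus 4/3.
The radius of convergence is the smallest modulus among the singular points: 4/3.
At the order-1 pole -4/3 set g(ψ) = (ψ - (-4/3))*f(ψ) = 10*ψ + 9/7.
Simple pole: residue = g(a) at a = -4/3, which is -253/21.

Radius of convergence at 0: 4/3.
At -4/3: a pole of order 1; residue -253/21.


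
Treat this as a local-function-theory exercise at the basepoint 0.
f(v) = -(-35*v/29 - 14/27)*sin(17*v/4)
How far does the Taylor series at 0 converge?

The radius of convergence is infinite.

The factor -sin(17*v/4) is entire and contributes no finite singular point.
The polynomial part has no poles.
No finite singular points: the Taylor series at 0 converges everywhere.


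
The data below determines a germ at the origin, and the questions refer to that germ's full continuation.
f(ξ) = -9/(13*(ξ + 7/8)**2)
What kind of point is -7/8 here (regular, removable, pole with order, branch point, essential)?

The point is a pole of order 2.

The denominator factor ξ + 7/8 vanishes at -7/8 and appears to the power 2; the numerator there equals -9/13, nonzero, and no other factor vanishes.
Hence a pole whose order is the multiplicity, 2.


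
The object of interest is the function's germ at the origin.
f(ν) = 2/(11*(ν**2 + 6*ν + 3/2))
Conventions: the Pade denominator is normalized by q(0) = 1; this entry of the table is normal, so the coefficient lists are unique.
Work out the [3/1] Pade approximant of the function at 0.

The Pade approximant has numerator coefficients [4/33, -23/1089, 4/1089, -2/3267]; denominator coefficients [1, 505/132].

Taylor coefficients needed (expand at 0): a_0 = 4/33, a_1 = -16/33, a_2 = 184/99, a_3 = -64/9, a_4 = 8080/297.
Write the denominator as Q(ν) = 1 + q1*ν. Requiring Q*f - P = O(ν^5) with deg P <= 3 kills the coefficients of ν^4..ν^4 in Q*f:
  ν^4: a_4 + q1*a_3 = 0, i.e. 8080/297 + (-64/9)*q1 = 0.
Solving this linear system: q1 = 505/132.
The numerator is Q*f truncated at degree 3: P0 = a_0 = 4/33; P1 = a_1 + q1*a_0 = -23/1089; P2 = a_2 + q1*a_1 = 4/1089; P3 = a_3 + q1*a_2 = -2/3267.


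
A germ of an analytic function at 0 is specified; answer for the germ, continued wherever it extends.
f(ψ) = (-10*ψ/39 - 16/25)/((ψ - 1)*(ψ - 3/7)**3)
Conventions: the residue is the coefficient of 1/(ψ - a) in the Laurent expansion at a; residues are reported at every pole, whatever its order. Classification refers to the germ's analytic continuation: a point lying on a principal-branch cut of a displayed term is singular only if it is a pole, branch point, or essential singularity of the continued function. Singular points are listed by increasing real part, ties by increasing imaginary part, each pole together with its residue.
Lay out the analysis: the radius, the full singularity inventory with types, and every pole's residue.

Denominator factor (ψ - 1): pole of order 1 at 1, modulus 1.
Denominator factor (ψ - 3/7)^3: pole of order 3 at 3/7, modulus 3/7.
The radius of convergence is the smallest modulus among the singular points: 3/7.
At the order-3 pole 3/7 set g(ψ) = (ψ - (3/7))^3*f(ψ) = (-10*ψ/39 - 16/25)/(ψ - 1).
Order-3 pole: residue = g''(a)/2; g''(3/7) = 149891/15600, so the residue is 149891/31200.
At the order-1 pole 1 set g(ψ) = (ψ - (1))*f(ψ) = (-10*ψ/39 - 16/25)/(ψ - 3/7)**3.
Simple pole: residue = g(a) at a = 1, which is -149891/31200.
List the singular points by increasing real part (a conjugate pair: the negative imaginary part first).

Radius of convergence at 0: 3/7.
At 3/7: a pole of order 3; residue 149891/31200.
At 1: a pole of order 1; residue -149891/31200.


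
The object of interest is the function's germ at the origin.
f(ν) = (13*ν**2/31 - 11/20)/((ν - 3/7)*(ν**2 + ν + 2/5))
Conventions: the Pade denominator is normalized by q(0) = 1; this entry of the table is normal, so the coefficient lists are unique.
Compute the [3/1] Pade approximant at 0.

The Pade approximant has numerator coefficients [77/24, -3115255/611724, 345019825/37926888, 3691925/998076]; denominator coefficients [1, -3041621/2141034].

Taylor coefficients needed (expand at 0): a_0 = 77/24, a_1 = -77/144, a_2 = 223307/26784, a_3 = 2497873/160704, a_4 = 21291347/964224.
Write the denominator as Q(ν) = 1 + q1*ν. Requiring Q*f - P = O(ν^5) with deg P <= 3 kills the coefficients of ν^4..ν^4 in Q*f:
  ν^4: a_4 + q1*a_3 = 0, i.e. 21291347/964224 + (2497873/160704)*q1 = 0.
Solving this linear system: q1 = -3041621/2141034.
The numerator is Q*f truncated at degree 3: P0 = a_0 = 77/24; P1 = a_1 + q1*a_0 = -3115255/611724; P2 = a_2 + q1*a_1 = 345019825/37926888; P3 = a_3 + q1*a_2 = 3691925/998076.


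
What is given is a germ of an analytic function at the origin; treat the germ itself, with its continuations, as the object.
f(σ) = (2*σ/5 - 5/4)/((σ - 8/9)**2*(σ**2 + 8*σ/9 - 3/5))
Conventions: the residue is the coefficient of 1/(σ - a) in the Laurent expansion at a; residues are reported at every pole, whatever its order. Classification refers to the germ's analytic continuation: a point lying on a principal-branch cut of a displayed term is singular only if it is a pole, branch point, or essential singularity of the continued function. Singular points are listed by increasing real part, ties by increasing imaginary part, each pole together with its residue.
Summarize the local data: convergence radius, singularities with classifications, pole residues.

Denominator factor (σ - 8/9)^2: pole of order 2 at 8/9, modulus 8/9.
Denominator factor (σ**2 + 8*σ/9 - 3/5): discriminant 1292/405, real irrational roots -4/9 + (1/45)*sqrt(1615) and -4/9 - (1/45)*sqrt(1615); poles of order 1, moduli -4/9 + (1/45)*sqrt(1615) and 4/9 + (1/45)*sqrt(1615).
The radius of convergence is the smallest modulus among the singular points: -4/9 + (1/45)*sqrt(1615).
The factor σ**2 + 8*σ/9 - 3/5 splits as (σ - a)(σ - a') with a = -4/9 - (1/45)*sqrt(1615), a' = -4/9 + (1/45)*sqrt(1615). At the order-1 pole a set g(σ) = (σ - a)*f(σ) = [(2*σ/5 - 5/4)/(σ - 8/9)**2] / (σ - a').
Simple pole: residue = g(a) at a = -4/9 - (1/45)*sqrt(1615), which is -227772/157609 + (16688835/407261656)*sqrt(1615).
The factor σ**2 + 8*σ/9 - 3/5 splits as (σ - a)(σ - a') with a = -4/9 + (1/45)*sqrt(1615), a' = -4/9 - (1/45)*sqrt(1615). At the order-1 pole a set g(σ) = (σ - a)*f(σ) = [(2*σ/5 - 5/4)/(σ - 8/9)**2] / (σ - a').
Simple pole: residue = g(a) at a = -4/9 + (1/45)*sqrt(1615), which is -227772/157609 - (16688835/407261656)*sqrt(1615).
At the order-2 pole 8/9 set g(σ) = (σ - (8/9))^2*f(σ) = (2*σ/5 - 5/4)/(σ**2 + 8*σ/9 - 3/5).
Order-2 pole: residue = g'(a); g'(8/9) = 455544/157609, so the residue is 455544/157609.
List the singular points by increasing real part (a conjugate pair: the negative imaginary part first).

Radius of convergence at 0: -4/9 + (1/45)*sqrt(1615).
At -4/9 - (1/45)*sqrt(1615): a pole of order 1; residue -227772/157609 + (16688835/407261656)*sqrt(1615).
At -4/9 + (1/45)*sqrt(1615): a pole of order 1; residue -227772/157609 - (16688835/407261656)*sqrt(1615).
At 8/9: a pole of order 2; residue 455544/157609.


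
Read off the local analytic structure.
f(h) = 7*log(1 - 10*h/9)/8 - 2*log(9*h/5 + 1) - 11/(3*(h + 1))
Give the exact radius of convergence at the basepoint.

The radius of convergence is 5/9.

Denominator factor (h + 1): pole of order 1 at -1, modulus 1.
Branch term (-2)*log(1 - h/(-5/9)): its argument vanishes at h = -5/9, a logarithmic branch point, modulus 5/9.
Branch term (7/8)*log(1 - h/(9/10)): its argument vanishes at h = 9/10, a logarithmic branch point, modulus 9/10.
The radius of convergence is the smallest modulus among the singular points: 5/9.


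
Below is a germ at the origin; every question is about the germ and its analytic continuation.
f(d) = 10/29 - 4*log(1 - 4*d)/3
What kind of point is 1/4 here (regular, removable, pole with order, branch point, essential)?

The term (-4/3)*log(1 - d/(1/4)) has argument 1 - 1/4/(1/4) = 0 at 1/4: a logarithmic (infinitely-sheeted) branch point; the remaining terms are analytic or single-valued there.

The point is a logarithmic branch point.


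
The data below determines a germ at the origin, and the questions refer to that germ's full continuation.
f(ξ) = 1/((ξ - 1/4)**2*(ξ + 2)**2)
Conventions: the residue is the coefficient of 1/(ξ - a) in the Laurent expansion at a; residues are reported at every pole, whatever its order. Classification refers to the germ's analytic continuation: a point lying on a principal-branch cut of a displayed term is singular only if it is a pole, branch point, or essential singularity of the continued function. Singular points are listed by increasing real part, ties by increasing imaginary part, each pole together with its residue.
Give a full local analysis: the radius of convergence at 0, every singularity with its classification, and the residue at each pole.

Denominator factor (ξ + 2)^2: pole of order 2 at -2, modulus 2.
Denominator factor (ξ - 1/4)^2: pole of order 2 at 1/4, modulus 1/4.
The radius of convergence is the smallest modulus among the singular points: 1/4.
At the order-2 pole -2 set g(ξ) = (ξ - (-2))^2*f(ξ) = (ξ - 1/4)**(-2).
Order-2 pole: residue = g'(a); g'(-2) = 128/729, so the residue is 128/729.
At the order-2 pole 1/4 set g(ξ) = (ξ - (1/4))^2*f(ξ) = (ξ + 2)**(-2).
Order-2 pole: residue = g'(a); g'(1/4) = -128/729, so the residue is -128/729.
List the singular points by increasing real part (a conjugate pair: the negative imaginary part first).

Radius of convergence at 0: 1/4.
At -2: a pole of order 2; residue 128/729.
At 1/4: a pole of order 2; residue -128/729.


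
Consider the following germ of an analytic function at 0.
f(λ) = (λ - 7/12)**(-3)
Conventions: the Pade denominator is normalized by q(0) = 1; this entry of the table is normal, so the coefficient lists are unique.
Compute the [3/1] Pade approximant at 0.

Taylor coefficients needed (expand at 0): a_0 = -1728/343, a_1 = -62208/2401, a_2 = -1492992/16807, a_3 = -29859840/117649, a_4 = -537477120/823543.
Write the denominator as Q(λ) = 1 + q1*λ. Requiring Q*f - P = O(λ^5) with deg P <= 3 kills the coefficients of λ^4..λ^4 in Q*f:
  λ^4: a_4 + q1*a_3 = 0, i.e. -537477120/823543 + (-29859840/117649)*q1 = 0.
Solving this linear system: q1 = -18/7.
The numerator is Q*f truncated at degree 3: P0 = a_0 = -1728/343; P1 = a_1 + q1*a_0 = -31104/2401; P2 = a_2 + q1*a_1 = -373248/16807; P3 = a_3 + q1*a_2 = -2985984/117649.

The Pade approximant has numerator coefficients [-1728/343, -31104/2401, -373248/16807, -2985984/117649]; denominator coefficients [1, -18/7].


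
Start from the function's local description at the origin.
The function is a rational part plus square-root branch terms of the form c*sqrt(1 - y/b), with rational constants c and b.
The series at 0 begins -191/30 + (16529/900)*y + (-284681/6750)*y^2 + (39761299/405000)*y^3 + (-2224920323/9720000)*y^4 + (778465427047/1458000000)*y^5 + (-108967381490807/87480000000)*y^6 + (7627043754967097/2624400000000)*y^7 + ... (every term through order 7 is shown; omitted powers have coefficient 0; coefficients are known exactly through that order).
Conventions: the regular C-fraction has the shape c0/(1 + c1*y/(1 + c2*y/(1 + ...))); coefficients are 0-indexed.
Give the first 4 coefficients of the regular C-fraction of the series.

The regular C-fraction coefficients are [-191/30, 16529/5730, -18570519/31570390, -20911757813/170528949195].

Taylor coefficients (read off): a_0 = -191/30, a_1 = 16529/900, a_2 = -284681/6750, a_3 = 39761299/405000.
c0 = a_0 = -191/30. Peel one level at a time: if S = 1 + c*y/S' with S'(0) = 1, then c is the y-coefficient of S and S' = c*y/(S - 1).
S_1 = c0/f = 1 + (16529/5730)*y + (6190173/3648100)*y^2 + ...; c1 = 16529/5730.
S_2 = c1*y/(S_1 - 1) = 1 + (-18570519/31570390)*y + (-985370787/13660392050)*y^2 + ...; c2 = -18570519/31570390.
S_3 = c2*y/(S_2 - 1) = 1 + (-20911757813/170528949195)*y + ...; c3 = -20911757813/170528949195.


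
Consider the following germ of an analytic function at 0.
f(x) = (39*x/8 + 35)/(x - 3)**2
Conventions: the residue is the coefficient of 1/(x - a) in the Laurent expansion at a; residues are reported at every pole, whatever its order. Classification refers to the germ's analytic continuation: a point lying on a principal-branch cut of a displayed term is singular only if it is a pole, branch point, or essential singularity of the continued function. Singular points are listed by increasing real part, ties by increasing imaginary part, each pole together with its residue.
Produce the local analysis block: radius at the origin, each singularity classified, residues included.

Denominator factor (x - 3)^2: pole of order 2 at 3, modulus 3.
The radius of convergence is the smallest modulus among the singular points: 3.
At the order-2 pole 3 set g(x) = (x - (3))^2*f(x) = 39*x/8 + 35.
Order-2 pole: residue = g'(a); g'(3) = 39/8, so the residue is 39/8.

Radius of convergence at 0: 3.
At 3: a pole of order 2; residue 39/8.


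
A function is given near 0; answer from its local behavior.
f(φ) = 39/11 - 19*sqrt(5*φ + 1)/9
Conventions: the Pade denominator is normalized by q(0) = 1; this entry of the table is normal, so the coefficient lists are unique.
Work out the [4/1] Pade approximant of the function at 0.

Taylor coefficients needed (expand at 0): a_0 = 142/99, a_1 = -95/18, a_2 = 475/72, a_3 = -2375/144, a_4 = 59375/1152, a_5 = -415625/2304.
Write the denominator as Q(φ) = 1 + q1*φ. Requiring Q*f - P = O(φ^6) with deg P <= 4 kills the coefficients of φ^5..φ^5 in Q*f:
  φ^5: a_5 + q1*a_4 = 0, i.e. -415625/2304 + (59375/1152)*q1 = 0.
Solving this linear system: q1 = 7/2.
The numerator is Q*f truncated at degree 4: P0 = a_0 = 142/99; P1 = a_1 + q1*a_0 = -17/66; P2 = a_2 + q1*a_1 = -95/8; P3 = a_3 + q1*a_2 = 475/72; P4 = a_4 + q1*a_3 = -2375/384.

The Pade approximant has numerator coefficients [142/99, -17/66, -95/8, 475/72, -2375/384]; denominator coefficients [1, 7/2].


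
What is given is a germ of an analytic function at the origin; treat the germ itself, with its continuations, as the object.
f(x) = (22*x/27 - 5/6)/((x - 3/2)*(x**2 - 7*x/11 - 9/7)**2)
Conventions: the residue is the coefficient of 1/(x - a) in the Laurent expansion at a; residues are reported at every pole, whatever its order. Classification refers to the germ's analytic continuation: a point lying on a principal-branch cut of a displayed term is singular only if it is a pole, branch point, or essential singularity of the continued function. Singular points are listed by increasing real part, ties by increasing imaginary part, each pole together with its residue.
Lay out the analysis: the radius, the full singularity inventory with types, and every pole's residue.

Radius of convergence at 0: -7/22 + (1/154)*sqrt(32893).
At 7/22 - (1/154)*sqrt(32893): a pole of order 2; residue -166012/81 + (20212360784/1788528681)*sqrt(32893).
At 7/22 + (1/154)*sqrt(32893): a pole of order 2; residue -166012/81 - (20212360784/1788528681)*sqrt(32893).
At 3/2: a pole of order 1; residue 332024/81.

Denominator factor (x**2 - 7*x/11 - 9/7)^2: discriminant 4699/847, real irrational roots 7/22 + (1/154)*sqrt(32893) and 7/22 - (1/154)*sqrt(32893); poles of order 2, moduli 7/22 + (1/154)*sqrt(32893) and -7/22 + (1/154)*sqrt(32893).
Denominator factor (x - 3/2): pole of order 1 at 3/2, modulus 3/2.
The radius of convergence is the smallest modulus among the singular points: -7/22 + (1/154)*sqrt(32893).
The factor x**2 - 7*x/11 - 9/7 splits as (x - a)(x - a') with a = 7/22 - (1/154)*sqrt(32893), a' = 7/22 + (1/154)*sqrt(32893). At the order-2 pole a set g(x) = (x - a)^2*f(x) = [(22*x/27 - 5/6)/(x - 3/2)] / (x - a')^2.
Order-2 pole: residue = g'(a); g'(7/22 - (1/154)*sqrt(32893)) = -166012/81 + (20212360784/1788528681)*sqrt(32893), so the residue is -166012/81 + (20212360784/1788528681)*sqrt(32893).
The factor x**2 - 7*x/11 - 9/7 splits as (x - a)(x - a') with a = 7/22 + (1/154)*sqrt(32893), a' = 7/22 - (1/154)*sqrt(32893). At the order-2 pole a set g(x) = (x - a)^2*f(x) = [(22*x/27 - 5/6)/(x - 3/2)] / (x - a')^2.
Order-2 pole: residue = g'(a); g'(7/22 + (1/154)*sqrt(32893)) = -166012/81 - (20212360784/1788528681)*sqrt(32893), so the residue is -166012/81 - (20212360784/1788528681)*sqrt(32893).
At the order-1 pole 3/2 set g(x) = (x - (3/2))*f(x) = (22*x/27 - 5/6)/(x**2 - 7*x/11 - 9/7)**2.
Simple pole: residue = g(a) at a = 3/2, which is 332024/81.
List the singular points by increasing real part (a conjugate pair: the negative imaginary part first).
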